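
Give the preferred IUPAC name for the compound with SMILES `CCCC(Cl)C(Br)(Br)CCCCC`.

The longest continuous carbon chain has 10 atoms, so the parent hydride is decane.
Choose the numbering such that the substituent locant set {4,5,5} is lower than {6,6,7} at the first point of difference.
With this numbering: two bromo groups at C-5; a chloro group at C-4.
Substituent prefixes are cited in alphabetical order (multiplying prefixes like di-/tri- are ignored for ordering).
Assembling the pieces gives 5,5-dibromo-4-chlorodecane.

5,5-dibromo-4-chlorodecane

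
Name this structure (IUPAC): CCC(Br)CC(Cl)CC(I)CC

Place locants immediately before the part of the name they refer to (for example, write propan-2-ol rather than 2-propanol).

The longest carbon chain is 9 atoms: the parent is nonane.
The numbering direction is chosen so that the locant sets are identical either way, so the alphabetically earlier bromo substituent takes the lower locant (3 rather than 7).
With this numbering: a bromo group at C-3; a chloro group at C-5; an iodo group at C-7.
Prefixes are listed alphabetically: bromo, chloro, iodo.
The name is 3-bromo-5-chloro-7-iodononane.

3-bromo-5-chloro-7-iodononane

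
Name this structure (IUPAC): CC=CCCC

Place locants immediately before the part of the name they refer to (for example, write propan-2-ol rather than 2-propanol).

The longest carbon chain that includes the multiple bond has 6 carbons, so the parent hydride is hexane.
A C=C double bond in the chain gives the infix -ene-.
Choose the numbering such that numbering from this end puts the double bond at C-2 rather than C-4.
With this numbering: the double bond between C-2 and C-3.
Putting it together: hex-2-ene.

hex-2-ene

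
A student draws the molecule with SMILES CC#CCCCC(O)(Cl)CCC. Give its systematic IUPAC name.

4-chlorodec-8-yn-4-ol

The longest chain bearing the –OH group and the multiple bond is 10 carbons long (decane).
The highest-priority functional group is an alcohol (–OH), so the name ends in -ol.
There is one C≡C triple bond, indicated by the ending -yne.
Number the chain so that numbering from this end puts the hydroxyl group at C-4 rather than C-7.
That gives the hydroxyl at C-4; the triple bond between C-8 and C-9; a chloro group at C-4.
Assembling the pieces gives 4-chlorodec-8-yn-4-ol.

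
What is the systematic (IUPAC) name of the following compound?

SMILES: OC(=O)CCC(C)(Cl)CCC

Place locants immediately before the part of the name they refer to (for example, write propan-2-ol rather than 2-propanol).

Counting along the main chain through the –COOH group gives 7 carbons: the parent is heptane.
A carboxylic acid (terminal –COOH) is the principal characteristic group, giving the suffix -oic acid.
Number the chain so that the carboxylic acid carbon is C-1 by definition.
This places a chloro group at C-4; a methyl group at C-4.
Prefixes are listed alphabetically: chloro, methyl.
The name is 4-chloro-4-methylheptanoic acid.

4-chloro-4-methylheptanoic acid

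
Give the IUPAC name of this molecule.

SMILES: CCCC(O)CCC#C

The longest carbon chain that includes the –OH group and the multiple bond has 8 carbons, so the parent hydride is octane.
An alcohol (–OH) is the principal characteristic group, giving the suffix -ol.
There is one C≡C triple bond, indicated by the ending -yne.
The numbering direction is chosen so that numbering from this end puts the hydroxyl group at C-4 rather than C-5.
With this numbering: the hydroxyl at C-4; the triple bond between C-7 and C-8.
Putting it together: oct-7-yn-4-ol.

oct-7-yn-4-ol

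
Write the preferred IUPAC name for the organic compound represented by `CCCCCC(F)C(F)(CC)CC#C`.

The longest chain bearing the multiple bond is 10 carbons long (decane).
A C≡C triple bond in the chain gives the infix -yne-.
Number the chain so that numbering from this end puts the triple bond at C-1 rather than C-9.
That gives the triple bond between C-1 and C-2; an ethyl group at C-4; fluoro groups at C-4 and C-5.
The substituents are ordered alphabetically, ignoring any di-/tri- multipliers.
Assembling the pieces gives 4-ethyl-4,5-difluorodec-1-yne.

4-ethyl-4,5-difluorodec-1-yne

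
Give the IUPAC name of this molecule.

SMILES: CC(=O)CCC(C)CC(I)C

7-iodo-5-methyloctan-2-one

The longest chain bearing the carbonyl is 8 carbons long (octane).
The highest-priority functional group is a ketone (C=O on an internal carbon), so the name ends in -one.
Number the chain so that numbering from this end puts the carbonyl group at C-2 rather than C-7.
With this numbering: the carbonyl at C-2; an iodo group at C-7; a methyl group at C-5.
Substituent prefixes are cited in alphabetical order (multiplying prefixes like di-/tri- are ignored for ordering).
The name is 7-iodo-5-methyloctan-2-one.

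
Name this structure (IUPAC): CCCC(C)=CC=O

The longest chain bearing the –CHO group and the multiple bond is 6 carbons long (hexane).
An aldehyde (terminal –CHO) is the principal characteristic group, giving the suffix -al.
There is one C=C double bond, indicated by the ending -ene.
Number the chain so that the aldehyde carbon is C-1 by definition.
This places the double bond between C-2 and C-3; a methyl group at C-3.
The name is 3-methylhex-2-enal.

3-methylhex-2-enal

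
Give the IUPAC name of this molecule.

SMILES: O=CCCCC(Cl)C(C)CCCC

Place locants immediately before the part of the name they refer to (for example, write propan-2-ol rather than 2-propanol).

5-chloro-6-methyldecanal

The longest carbon chain that includes the –CHO group has 10 carbons, so the parent hydride is decane.
The highest-priority functional group is an aldehyde (terminal –CHO), so the name ends in -al.
The numbering direction is chosen so that the aldehyde carbon is C-1 by definition.
With this numbering: a chloro group at C-5; a methyl group at C-6.
Prefixes are listed alphabetically: chloro, methyl.
Putting it together: 5-chloro-6-methyldecanal.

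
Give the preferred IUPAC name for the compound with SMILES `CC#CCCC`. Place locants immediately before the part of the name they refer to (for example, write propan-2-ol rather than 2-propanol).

hex-2-yne

The longest chain bearing the multiple bond is 6 carbons long (hexane).
The chain contains a C≡C triple bond, so the unsaturation ending is -yne.
Choose the numbering such that numbering from this end puts the triple bond at C-2 rather than C-4.
That gives the triple bond between C-2 and C-3.
The name is hex-2-yne.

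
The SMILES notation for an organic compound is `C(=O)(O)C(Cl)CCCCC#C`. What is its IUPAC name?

The longest carbon chain that includes the –COOH group and the multiple bond has 8 carbons, so the parent hydride is octane.
The highest-priority functional group is a carboxylic acid (terminal –COOH), so the name ends in -oic acid.
There is one C≡C triple bond, indicated by the ending -yne.
Choose the numbering such that the carboxylic acid carbon is C-1 by definition.
That gives the triple bond between C-7 and C-8; a chloro group at C-2.
Putting it together: 2-chlorooct-7-ynoic acid.

2-chlorooct-7-ynoic acid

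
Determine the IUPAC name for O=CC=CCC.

The longest chain bearing the –CHO group and the multiple bond is 5 carbons long (pentane).
An aldehyde (terminal –CHO) is the principal characteristic group, giving the suffix -al.
A C=C double bond in the chain gives the infix -ene-.
Number the chain so that the aldehyde carbon is C-1 by definition.
With this numbering: the double bond between C-2 and C-3.
Assembling the pieces gives pent-2-enal.

pent-2-enal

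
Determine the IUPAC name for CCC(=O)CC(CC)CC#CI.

Counting along the main chain through the carbonyl and the multiple bond gives 8 carbons: the parent is octane.
The principal characteristic group is a ketone (C=O on an internal carbon), named with the suffix -one.
There is one C≡C triple bond, indicated by the ending -yne.
The numbering direction is chosen so that numbering from this end puts the carbonyl group at C-3 rather than C-6.
That gives the carbonyl at C-3; the triple bond between C-7 and C-8; an ethyl group at C-5; an iodo group at C-8.
Prefixes are listed alphabetically: ethyl, iodo.
Putting it together: 5-ethyl-8-iodooct-7-yn-3-one.

5-ethyl-8-iodooct-7-yn-3-one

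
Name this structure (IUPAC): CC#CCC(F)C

Counting along the main chain through the multiple bond gives 6 carbons: the parent is hexane.
A C≡C triple bond in the chain gives the infix -yne-.
Number the chain so that numbering from this end puts the triple bond at C-2 rather than C-4.
With this numbering: the triple bond between C-2 and C-3; a fluoro group at C-5.
Assembling the pieces gives 5-fluorohex-2-yne.

5-fluorohex-2-yne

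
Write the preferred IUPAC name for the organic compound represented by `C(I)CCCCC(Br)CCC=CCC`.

7-bromo-12-iodododec-3-ene

Counting along the main chain through the multiple bond gives 12 carbons: the parent is dodecane.
There is one C=C double bond, indicated by the ending -ene.
Choose the numbering such that numbering from this end puts the double bond at C-3 rather than C-9.
With this numbering: the double bond between C-3 and C-4; a bromo group at C-7; an iodo group at C-12.
Prefixes are listed alphabetically: bromo, iodo.
Assembling the pieces gives 7-bromo-12-iodododec-3-ene.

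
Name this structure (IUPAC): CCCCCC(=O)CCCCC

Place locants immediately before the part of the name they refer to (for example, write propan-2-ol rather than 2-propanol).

undecan-6-one

The longest chain bearing the carbonyl is 11 carbons long (undecane).
A ketone (C=O on an internal carbon) is the principal characteristic group, giving the suffix -one.
The molecule is symmetric, so either numbering direction gives the same locants.
That gives the carbonyl at C-6.
Putting it together: undecan-6-one.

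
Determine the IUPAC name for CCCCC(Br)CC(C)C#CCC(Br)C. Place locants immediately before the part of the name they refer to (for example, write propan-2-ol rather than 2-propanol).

2,8-dibromo-6-methyldodec-4-yne

The longest chain bearing the multiple bond is 12 carbons long (dodecane).
The chain contains a C≡C triple bond, so the unsaturation ending is -yne.
Choose the numbering such that numbering from this end puts the triple bond at C-4 rather than C-8.
With this numbering: the triple bond between C-4 and C-5; bromo groups at C-2 and C-8; a methyl group at C-6.
The substituents are ordered alphabetically, ignoring any di-/tri- multipliers.
The name is 2,8-dibromo-6-methyldodec-4-yne.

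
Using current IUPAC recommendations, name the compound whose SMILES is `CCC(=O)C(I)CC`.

4-iodohexan-3-one

The longest chain bearing the carbonyl is 6 carbons long (hexane).
The highest-priority functional group is a ketone (C=O on an internal carbon), so the name ends in -one.
Choose the numbering such that numbering from this end puts the carbonyl group at C-3 rather than C-4.
That gives the carbonyl at C-3; an iodo group at C-4.
Putting it together: 4-iodohexan-3-one.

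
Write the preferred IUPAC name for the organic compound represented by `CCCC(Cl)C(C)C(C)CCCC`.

4-chloro-5,6-dimethyldecane

The longest continuous carbon chain has 10 atoms, so the parent hydride is decane.
The numbering direction is chosen so that the substituent locant set {4,5,6} is lower than {5,6,7} at the first point of difference.
That gives a chloro group at C-4; methyl groups at C-5 and C-6.
The substituents are ordered alphabetically, ignoring any di-/tri- multipliers.
Assembling the pieces gives 4-chloro-5,6-dimethyldecane.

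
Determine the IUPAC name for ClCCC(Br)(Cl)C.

3-bromo-1,3-dichlorobutane

The longest continuous carbon chain has 4 atoms, so the parent hydride is butane.
Number the chain so that the substituent locant set {1,3,3} is lower than {2,2,4} at the first point of difference.
This places a bromo group at C-3; chloro groups at C-1 and C-3.
Prefixes are listed alphabetically: bromo, chloro.
The name is 3-bromo-1,3-dichlorobutane.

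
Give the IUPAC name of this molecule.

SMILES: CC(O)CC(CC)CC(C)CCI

4-ethyl-8-iodo-6-methyloctan-2-ol

Counting along the main chain through the –OH group gives 8 carbons: the parent is octane.
The highest-priority functional group is an alcohol (–OH), so the name ends in -ol.
The numbering direction is chosen so that numbering from this end puts the hydroxyl group at C-2 rather than C-7.
With this numbering: the hydroxyl at C-2; an ethyl group at C-4; an iodo group at C-8; a methyl group at C-6.
Substituent prefixes are cited in alphabetical order (multiplying prefixes like di-/tri- are ignored for ordering).
Assembling the pieces gives 4-ethyl-8-iodo-6-methyloctan-2-ol.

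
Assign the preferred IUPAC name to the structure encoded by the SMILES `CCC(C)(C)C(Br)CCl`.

2-bromo-1-chloro-3,3-dimethylpentane

The parent chain contains 5 carbons (pentane).
The numbering direction is chosen so that the substituent locant set {1,2,3,3} is lower than {3,3,4,5} at the first point of difference.
This places a bromo group at C-2; a chloro group at C-1; two methyl groups at C-3.
The substituents are ordered alphabetically, ignoring any di-/tri- multipliers.
The name is 2-bromo-1-chloro-3,3-dimethylpentane.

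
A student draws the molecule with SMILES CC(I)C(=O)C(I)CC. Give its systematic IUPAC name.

2,4-diiodohexan-3-one

Counting along the main chain through the carbonyl gives 6 carbons: the parent is hexane.
A ketone (C=O on an internal carbon) is the principal characteristic group, giving the suffix -one.
Number the chain so that numbering from this end puts the carbonyl group at C-3 rather than C-4.
With this numbering: the carbonyl at C-3; iodo groups at C-2 and C-4.
Putting it together: 2,4-diiodohexan-3-one.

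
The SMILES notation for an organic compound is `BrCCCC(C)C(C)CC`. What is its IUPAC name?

The longest continuous carbon chain has 7 atoms, so the parent hydride is heptane.
The numbering direction is chosen so that the substituent locant set {1,4,5} is lower than {3,4,7} at the first point of difference.
With this numbering: a bromo group at C-1; methyl groups at C-4 and C-5.
The substituents are ordered alphabetically, ignoring any di-/tri- multipliers.
Putting it together: 1-bromo-4,5-dimethylheptane.

1-bromo-4,5-dimethylheptane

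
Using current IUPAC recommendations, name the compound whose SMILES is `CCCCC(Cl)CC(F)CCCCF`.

The parent chain contains 11 carbons (undecane).
The numbering direction is chosen so that the substituent locant set {1,5,7} is lower than {5,7,11} at the first point of difference.
This places a chloro group at C-7; fluoro groups at C-1 and C-5.
The substituents are ordered alphabetically, ignoring any di-/tri- multipliers.
Putting it together: 7-chloro-1,5-difluoroundecane.

7-chloro-1,5-difluoroundecane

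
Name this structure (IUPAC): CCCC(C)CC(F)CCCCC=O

6-fluoro-8-methylundecanal

The longest chain bearing the –CHO group is 11 carbons long (undecane).
An aldehyde (terminal –CHO) is the principal characteristic group, giving the suffix -al.
Number the chain so that the aldehyde carbon is C-1 by definition.
With this numbering: a fluoro group at C-6; a methyl group at C-8.
The substituents are ordered alphabetically, ignoring any di-/tri- multipliers.
Assembling the pieces gives 6-fluoro-8-methylundecanal.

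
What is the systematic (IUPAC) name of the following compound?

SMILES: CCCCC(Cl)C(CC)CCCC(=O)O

The longest chain bearing the –COOH group is 10 carbons long (decane).
The highest-priority functional group is a carboxylic acid (terminal –COOH), so the name ends in -oic acid.
Number the chain so that the carboxylic acid carbon is C-1 by definition.
This places a chloro group at C-6; an ethyl group at C-5.
Prefixes are listed alphabetically: chloro, ethyl.
The name is 6-chloro-5-ethyldecanoic acid.

6-chloro-5-ethyldecanoic acid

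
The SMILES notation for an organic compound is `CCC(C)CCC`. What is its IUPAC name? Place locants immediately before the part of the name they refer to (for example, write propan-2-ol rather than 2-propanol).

3-methylhexane

The parent chain contains 6 carbons (hexane).
Number the chain so that the substituent locant set {3} is lower than {4} at the first point of difference.
That gives a methyl group at C-3.
Putting it together: 3-methylhexane.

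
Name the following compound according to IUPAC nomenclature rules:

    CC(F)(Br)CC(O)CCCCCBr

2,9-dibromo-2-fluorononan-4-ol

Counting along the main chain through the –OH group gives 9 carbons: the parent is nonane.
An alcohol (–OH) is the principal characteristic group, giving the suffix -ol.
The numbering direction is chosen so that numbering from this end puts the hydroxyl group at C-4 rather than C-6.
That gives the hydroxyl at C-4; bromo groups at C-2 and C-9; a fluoro group at C-2.
The substituents are ordered alphabetically, ignoring any di-/tri- multipliers.
Assembling the pieces gives 2,9-dibromo-2-fluorononan-4-ol.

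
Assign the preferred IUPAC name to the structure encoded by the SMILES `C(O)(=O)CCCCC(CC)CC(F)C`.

6-ethyl-8-fluorononanoic acid

The longest chain bearing the –COOH group is 9 carbons long (nonane).
A carboxylic acid (terminal –COOH) is the principal characteristic group, giving the suffix -oic acid.
Number the chain so that the carboxylic acid carbon is C-1 by definition.
With this numbering: an ethyl group at C-6; a fluoro group at C-8.
Substituent prefixes are cited in alphabetical order (multiplying prefixes like di-/tri- are ignored for ordering).
Assembling the pieces gives 6-ethyl-8-fluorononanoic acid.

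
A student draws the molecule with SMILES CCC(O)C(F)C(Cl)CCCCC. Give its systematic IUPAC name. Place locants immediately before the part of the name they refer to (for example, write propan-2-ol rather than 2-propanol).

5-chloro-4-fluorodecan-3-ol

The longest chain bearing the –OH group is 10 carbons long (decane).
The highest-priority functional group is an alcohol (–OH), so the name ends in -ol.
Choose the numbering such that numbering from this end puts the hydroxyl group at C-3 rather than C-8.
With this numbering: the hydroxyl at C-3; a chloro group at C-5; a fluoro group at C-4.
Prefixes are listed alphabetically: chloro, fluoro.
Assembling the pieces gives 5-chloro-4-fluorodecan-3-ol.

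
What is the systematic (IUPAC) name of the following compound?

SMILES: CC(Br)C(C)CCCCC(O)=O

The longest chain bearing the –COOH group is 8 carbons long (octane).
A carboxylic acid (terminal –COOH) is the principal characteristic group, giving the suffix -oic acid.
Number the chain so that the carboxylic acid carbon is C-1 by definition.
This places a bromo group at C-7; a methyl group at C-6.
Substituent prefixes are cited in alphabetical order (multiplying prefixes like di-/tri- are ignored for ordering).
Assembling the pieces gives 7-bromo-6-methyloctanoic acid.

7-bromo-6-methyloctanoic acid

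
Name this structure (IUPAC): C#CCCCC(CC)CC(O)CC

The longest carbon chain that includes the –OH group and the multiple bond has 10 carbons, so the parent hydride is decane.
The principal characteristic group is an alcohol (–OH), named with the suffix -ol.
The chain contains a C≡C triple bond, so the unsaturation ending is -yne.
Choose the numbering such that numbering from this end puts the hydroxyl group at C-3 rather than C-8.
This places the hydroxyl at C-3; the triple bond between C-9 and C-10; an ethyl group at C-5.
The name is 5-ethyldec-9-yn-3-ol.

5-ethyldec-9-yn-3-ol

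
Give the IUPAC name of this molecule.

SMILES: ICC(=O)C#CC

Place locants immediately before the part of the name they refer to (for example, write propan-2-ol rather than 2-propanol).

The longest chain bearing the carbonyl and the multiple bond is 5 carbons long (pentane).
The highest-priority functional group is a ketone (C=O on an internal carbon), so the name ends in -one.
There is one C≡C triple bond, indicated by the ending -yne.
Choose the numbering such that numbering from this end puts the carbonyl group at C-2 rather than C-4.
With this numbering: the carbonyl at C-2; the triple bond between C-3 and C-4; an iodo group at C-1.
The name is 1-iodopent-3-yn-2-one.

1-iodopent-3-yn-2-one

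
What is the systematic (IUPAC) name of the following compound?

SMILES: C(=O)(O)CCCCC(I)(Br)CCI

The longest carbon chain that includes the –COOH group has 8 carbons, so the parent hydride is octane.
The highest-priority functional group is a carboxylic acid (terminal –COOH), so the name ends in -oic acid.
Number the chain so that the carboxylic acid carbon is C-1 by definition.
With this numbering: a bromo group at C-6; iodo groups at C-6 and C-8.
The substituents are ordered alphabetically, ignoring any di-/tri- multipliers.
Putting it together: 6-bromo-6,8-diiodooctanoic acid.

6-bromo-6,8-diiodooctanoic acid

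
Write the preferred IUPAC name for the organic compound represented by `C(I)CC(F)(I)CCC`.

The parent chain contains 6 carbons (hexane).
Number the chain so that the substituent locant set {1,3,3} is lower than {4,4,6} at the first point of difference.
That gives a fluoro group at C-3; iodo groups at C-1 and C-3.
The substituents are ordered alphabetically, ignoring any di-/tri- multipliers.
The name is 3-fluoro-1,3-diiodohexane.

3-fluoro-1,3-diiodohexane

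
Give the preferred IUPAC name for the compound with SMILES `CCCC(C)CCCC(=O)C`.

The longest carbon chain that includes the carbonyl has 9 carbons, so the parent hydride is nonane.
A ketone (C=O on an internal carbon) is the principal characteristic group, giving the suffix -one.
The numbering direction is chosen so that numbering from this end puts the carbonyl group at C-2 rather than C-8.
With this numbering: the carbonyl at C-2; a methyl group at C-6.
Putting it together: 6-methylnonan-2-one.

6-methylnonan-2-one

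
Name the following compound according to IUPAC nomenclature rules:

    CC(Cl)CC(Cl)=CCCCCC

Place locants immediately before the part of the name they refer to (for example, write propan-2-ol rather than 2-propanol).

The longest carbon chain that includes the multiple bond has 10 carbons, so the parent hydride is decane.
There is one C=C double bond, indicated by the ending -ene.
Choose the numbering such that numbering from this end puts the double bond at C-4 rather than C-6.
This places the double bond between C-4 and C-5; chloro groups at C-2 and C-4.
The name is 2,4-dichlorodec-4-ene.

2,4-dichlorodec-4-ene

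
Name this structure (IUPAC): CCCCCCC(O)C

The longest chain bearing the –OH group is 8 carbons long (octane).
The principal characteristic group is an alcohol (–OH), named with the suffix -ol.
Choose the numbering such that numbering from this end puts the hydroxyl group at C-2 rather than C-7.
That gives the hydroxyl at C-2.
Assembling the pieces gives octan-2-ol.

octan-2-ol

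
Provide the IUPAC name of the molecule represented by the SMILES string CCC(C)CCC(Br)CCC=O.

4-bromo-7-methylnonanal

The longest carbon chain that includes the –CHO group has 9 carbons, so the parent hydride is nonane.
An aldehyde (terminal –CHO) is the principal characteristic group, giving the suffix -al.
Choose the numbering such that the aldehyde carbon is C-1 by definition.
That gives a bromo group at C-4; a methyl group at C-7.
Substituent prefixes are cited in alphabetical order (multiplying prefixes like di-/tri- are ignored for ordering).
The name is 4-bromo-7-methylnonanal.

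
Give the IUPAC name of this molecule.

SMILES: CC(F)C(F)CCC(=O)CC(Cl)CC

3-chloro-8,9-difluorodecan-5-one

The longest carbon chain that includes the carbonyl has 10 carbons, so the parent hydride is decane.
The highest-priority functional group is a ketone (C=O on an internal carbon), so the name ends in -one.
Number the chain so that numbering from this end puts the carbonyl group at C-5 rather than C-6.
That gives the carbonyl at C-5; a chloro group at C-3; fluoro groups at C-8 and C-9.
The substituents are ordered alphabetically, ignoring any di-/tri- multipliers.
The name is 3-chloro-8,9-difluorodecan-5-one.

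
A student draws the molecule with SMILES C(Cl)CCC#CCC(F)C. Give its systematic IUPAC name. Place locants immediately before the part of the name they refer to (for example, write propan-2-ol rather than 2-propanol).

1-chloro-7-fluorooct-4-yne

The longest chain bearing the multiple bond is 8 carbons long (octane).
A C≡C triple bond in the chain gives the infix -yne-.
Number the chain so that the substituent locant set {1,7} is lower than {2,8} at the first point of difference.
That gives the triple bond between C-4 and C-5; a chloro group at C-1; a fluoro group at C-7.
Prefixes are listed alphabetically: chloro, fluoro.
Putting it together: 1-chloro-7-fluorooct-4-yne.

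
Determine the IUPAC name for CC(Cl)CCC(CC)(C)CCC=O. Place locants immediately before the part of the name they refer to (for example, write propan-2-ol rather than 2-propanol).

7-chloro-4-ethyl-4-methyloctanal

The longest chain bearing the –CHO group is 8 carbons long (octane).
An aldehyde (terminal –CHO) is the principal characteristic group, giving the suffix -al.
The numbering direction is chosen so that the aldehyde carbon is C-1 by definition.
With this numbering: a chloro group at C-7; an ethyl group at C-4; a methyl group at C-4.
Prefixes are listed alphabetically: chloro, ethyl, methyl.
The name is 7-chloro-4-ethyl-4-methyloctanal.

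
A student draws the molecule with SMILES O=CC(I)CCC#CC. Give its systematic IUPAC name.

2-iodohept-5-ynal

The longest chain bearing the –CHO group and the multiple bond is 7 carbons long (heptane).
The principal characteristic group is an aldehyde (terminal –CHO), named with the suffix -al.
There is one C≡C triple bond, indicated by the ending -yne.
Number the chain so that the aldehyde carbon is C-1 by definition.
With this numbering: the triple bond between C-5 and C-6; an iodo group at C-2.
The name is 2-iodohept-5-ynal.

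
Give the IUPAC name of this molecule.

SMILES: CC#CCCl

1-chlorobut-2-yne

The longest carbon chain that includes the multiple bond has 4 carbons, so the parent hydride is butane.
The chain contains a C≡C triple bond, so the unsaturation ending is -yne.
Choose the numbering such that the substituent locant set {1} is lower than {4} at the first point of difference.
With this numbering: the triple bond between C-2 and C-3; a chloro group at C-1.
The name is 1-chlorobut-2-yne.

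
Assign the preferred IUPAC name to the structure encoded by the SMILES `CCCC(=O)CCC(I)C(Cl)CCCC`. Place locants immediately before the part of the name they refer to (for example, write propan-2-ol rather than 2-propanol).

The longest chain bearing the carbonyl is 12 carbons long (dodecane).
A ketone (C=O on an internal carbon) is the principal characteristic group, giving the suffix -one.
Number the chain so that numbering from this end puts the carbonyl group at C-4 rather than C-9.
That gives the carbonyl at C-4; a chloro group at C-8; an iodo group at C-7.
Substituent prefixes are cited in alphabetical order (multiplying prefixes like di-/tri- are ignored for ordering).
The name is 8-chloro-7-iodododecan-4-one.

8-chloro-7-iodododecan-4-one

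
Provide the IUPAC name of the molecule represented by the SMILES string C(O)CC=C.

The longest carbon chain that includes the –OH group and the multiple bond has 4 carbons, so the parent hydride is butane.
An alcohol (–OH) is the principal characteristic group, giving the suffix -ol.
A C=C double bond in the chain gives the infix -ene-.
Number the chain so that numbering from this end puts the hydroxyl group at C-1 rather than C-4.
This places the hydroxyl at C-1; the double bond between C-3 and C-4.
Putting it together: but-3-en-1-ol.

but-3-en-1-ol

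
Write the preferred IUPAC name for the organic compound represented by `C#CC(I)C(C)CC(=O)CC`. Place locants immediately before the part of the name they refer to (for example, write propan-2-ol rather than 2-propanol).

6-iodo-5-methyloct-7-yn-3-one

The longest chain bearing the carbonyl and the multiple bond is 8 carbons long (octane).
A ketone (C=O on an internal carbon) is the principal characteristic group, giving the suffix -one.
The chain contains a C≡C triple bond, so the unsaturation ending is -yne.
The numbering direction is chosen so that numbering from this end puts the carbonyl group at C-3 rather than C-6.
That gives the carbonyl at C-3; the triple bond between C-7 and C-8; an iodo group at C-6; a methyl group at C-5.
Prefixes are listed alphabetically: iodo, methyl.
Assembling the pieces gives 6-iodo-5-methyloct-7-yn-3-one.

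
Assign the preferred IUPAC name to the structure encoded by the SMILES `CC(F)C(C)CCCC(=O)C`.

The longest carbon chain that includes the carbonyl has 8 carbons, so the parent hydride is octane.
A ketone (C=O on an internal carbon) is the principal characteristic group, giving the suffix -one.
The numbering direction is chosen so that numbering from this end puts the carbonyl group at C-2 rather than C-7.
This places the carbonyl at C-2; a fluoro group at C-7; a methyl group at C-6.
The substituents are ordered alphabetically, ignoring any di-/tri- multipliers.
Putting it together: 7-fluoro-6-methyloctan-2-one.

7-fluoro-6-methyloctan-2-one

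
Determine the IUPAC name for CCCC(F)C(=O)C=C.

4-fluorohept-1-en-3-one

The longest chain bearing the carbonyl and the multiple bond is 7 carbons long (heptane).
A ketone (C=O on an internal carbon) is the principal characteristic group, giving the suffix -one.
A C=C double bond in the chain gives the infix -ene-.
Number the chain so that numbering from this end puts the carbonyl group at C-3 rather than C-5.
With this numbering: the carbonyl at C-3; the double bond between C-1 and C-2; a fluoro group at C-4.
Assembling the pieces gives 4-fluorohept-1-en-3-one.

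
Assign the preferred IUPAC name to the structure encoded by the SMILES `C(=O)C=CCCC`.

The longest carbon chain that includes the –CHO group and the multiple bond has 6 carbons, so the parent hydride is hexane.
The principal characteristic group is an aldehyde (terminal –CHO), named with the suffix -al.
The chain contains a C=C double bond, so the unsaturation ending is -ene.
Choose the numbering such that the aldehyde carbon is C-1 by definition.
With this numbering: the double bond between C-2 and C-3.
The name is hex-2-enal.

hex-2-enal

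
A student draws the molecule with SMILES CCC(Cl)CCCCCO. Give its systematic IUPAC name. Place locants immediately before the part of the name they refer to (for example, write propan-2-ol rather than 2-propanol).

The longest chain bearing the –OH group is 8 carbons long (octane).
The highest-priority functional group is an alcohol (–OH), so the name ends in -ol.
Number the chain so that numbering from this end puts the hydroxyl group at C-1 rather than C-8.
With this numbering: the hydroxyl at C-1; a chloro group at C-6.
Assembling the pieces gives 6-chlorooctan-1-ol.

6-chlorooctan-1-ol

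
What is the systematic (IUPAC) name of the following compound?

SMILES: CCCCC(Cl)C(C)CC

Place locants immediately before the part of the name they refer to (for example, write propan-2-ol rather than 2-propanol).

4-chloro-3-methyloctane

The parent chain contains 8 carbons (octane).
The numbering direction is chosen so that the substituent locant set {3,4} is lower than {5,6} at the first point of difference.
That gives a chloro group at C-4; a methyl group at C-3.
The substituents are ordered alphabetically, ignoring any di-/tri- multipliers.
Assembling the pieces gives 4-chloro-3-methyloctane.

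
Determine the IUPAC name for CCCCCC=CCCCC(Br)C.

2-bromododec-6-ene

The longest chain bearing the multiple bond is 12 carbons long (dodecane).
There is one C=C double bond, indicated by the ending -ene.
The numbering direction is chosen so that the substituent locant set {2} is lower than {11} at the first point of difference.
With this numbering: the double bond between C-6 and C-7; a bromo group at C-2.
Assembling the pieces gives 2-bromododec-6-ene.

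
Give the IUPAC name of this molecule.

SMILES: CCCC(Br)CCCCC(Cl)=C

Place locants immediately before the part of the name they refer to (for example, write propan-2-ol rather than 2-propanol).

7-bromo-2-chlorodec-1-ene

Counting along the main chain through the multiple bond gives 10 carbons: the parent is decane.
There is one C=C double bond, indicated by the ending -ene.
Choose the numbering such that numbering from this end puts the double bond at C-1 rather than C-9.
That gives the double bond between C-1 and C-2; a bromo group at C-7; a chloro group at C-2.
The substituents are ordered alphabetically, ignoring any di-/tri- multipliers.
The name is 7-bromo-2-chlorodec-1-ene.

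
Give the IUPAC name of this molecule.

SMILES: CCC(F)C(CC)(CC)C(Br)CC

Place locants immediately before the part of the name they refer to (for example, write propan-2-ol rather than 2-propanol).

3-bromo-4,4-diethyl-5-fluoroheptane

The parent chain contains 7 carbons (heptane).
The numbering direction is chosen so that the locant sets are identical either way, so the alphabetically earlier bromo substituent takes the lower locant (3 rather than 5).
With this numbering: a bromo group at C-3; two ethyl groups at C-4; a fluoro group at C-5.
Prefixes are listed alphabetically: bromo, ethyl, fluoro.
Putting it together: 3-bromo-4,4-diethyl-5-fluoroheptane.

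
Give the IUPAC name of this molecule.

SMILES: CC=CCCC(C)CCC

6-methylnon-2-ene

The longest chain bearing the multiple bond is 9 carbons long (nonane).
A C=C double bond in the chain gives the infix -ene-.
Choose the numbering such that numbering from this end puts the double bond at C-2 rather than C-7.
This places the double bond between C-2 and C-3; a methyl group at C-6.
Putting it together: 6-methylnon-2-ene.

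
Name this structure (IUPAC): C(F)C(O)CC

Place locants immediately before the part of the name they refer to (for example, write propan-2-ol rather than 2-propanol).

Counting along the main chain through the –OH group gives 4 carbons: the parent is butane.
The highest-priority functional group is an alcohol (–OH), so the name ends in -ol.
The numbering direction is chosen so that numbering from this end puts the hydroxyl group at C-2 rather than C-3.
With this numbering: the hydroxyl at C-2; a fluoro group at C-1.
The name is 1-fluorobutan-2-ol.

1-fluorobutan-2-ol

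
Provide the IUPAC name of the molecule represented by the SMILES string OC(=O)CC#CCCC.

The longest chain bearing the –COOH group and the multiple bond is 7 carbons long (heptane).
The highest-priority functional group is a carboxylic acid (terminal –COOH), so the name ends in -oic acid.
The chain contains a C≡C triple bond, so the unsaturation ending is -yne.
Choose the numbering such that the carboxylic acid carbon is C-1 by definition.
This places the triple bond between C-3 and C-4.
Putting it together: hept-3-ynoic acid.

hept-3-ynoic acid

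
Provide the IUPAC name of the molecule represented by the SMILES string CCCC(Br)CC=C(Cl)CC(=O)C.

Counting along the main chain through the carbonyl and the multiple bond gives 10 carbons: the parent is decane.
The principal characteristic group is a ketone (C=O on an internal carbon), named with the suffix -one.
A C=C double bond in the chain gives the infix -ene-.
Choose the numbering such that numbering from this end puts the carbonyl group at C-2 rather than C-9.
That gives the carbonyl at C-2; the double bond between C-4 and C-5; a bromo group at C-7; a chloro group at C-4.
Substituent prefixes are cited in alphabetical order (multiplying prefixes like di-/tri- are ignored for ordering).
Putting it together: 7-bromo-4-chlorodec-4-en-2-one.

7-bromo-4-chlorodec-4-en-2-one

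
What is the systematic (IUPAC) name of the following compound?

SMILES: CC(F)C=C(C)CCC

The longest chain bearing the multiple bond is 7 carbons long (heptane).
A C=C double bond in the chain gives the infix -ene-.
Number the chain so that numbering from this end puts the double bond at C-3 rather than C-4.
With this numbering: the double bond between C-3 and C-4; a fluoro group at C-2; a methyl group at C-4.
The substituents are ordered alphabetically, ignoring any di-/tri- multipliers.
Assembling the pieces gives 2-fluoro-4-methylhept-3-ene.

2-fluoro-4-methylhept-3-ene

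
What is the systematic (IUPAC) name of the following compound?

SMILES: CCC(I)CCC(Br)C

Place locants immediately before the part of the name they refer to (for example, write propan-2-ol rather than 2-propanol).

The parent chain contains 7 carbons (heptane).
The numbering direction is chosen so that the substituent locant set {2,5} is lower than {3,6} at the first point of difference.
This places a bromo group at C-2; an iodo group at C-5.
Prefixes are listed alphabetically: bromo, iodo.
The name is 2-bromo-5-iodoheptane.

2-bromo-5-iodoheptane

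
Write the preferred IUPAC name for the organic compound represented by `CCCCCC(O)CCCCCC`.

Counting along the main chain through the –OH group gives 12 carbons: the parent is dodecane.
An alcohol (–OH) is the principal characteristic group, giving the suffix -ol.
The numbering direction is chosen so that numbering from this end puts the hydroxyl group at C-6 rather than C-7.
This places the hydroxyl at C-6.
The name is dodecan-6-ol.

dodecan-6-ol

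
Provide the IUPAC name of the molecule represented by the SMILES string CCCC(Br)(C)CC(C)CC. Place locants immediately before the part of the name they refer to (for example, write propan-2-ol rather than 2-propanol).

The parent chain contains 8 carbons (octane).
The numbering direction is chosen so that the substituent locant set {3,5,5} is lower than {4,4,6} at the first point of difference.
With this numbering: a bromo group at C-5; methyl groups at C-3 and C-5.
Substituent prefixes are cited in alphabetical order (multiplying prefixes like di-/tri- are ignored for ordering).
The name is 5-bromo-3,5-dimethyloctane.

5-bromo-3,5-dimethyloctane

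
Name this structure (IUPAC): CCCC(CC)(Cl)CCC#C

5-chloro-5-ethyloct-1-yne

Counting along the main chain through the multiple bond gives 8 carbons: the parent is octane.
There is one C≡C triple bond, indicated by the ending -yne.
The numbering direction is chosen so that numbering from this end puts the triple bond at C-1 rather than C-7.
That gives the triple bond between C-1 and C-2; a chloro group at C-5; an ethyl group at C-5.
Prefixes are listed alphabetically: chloro, ethyl.
The name is 5-chloro-5-ethyloct-1-yne.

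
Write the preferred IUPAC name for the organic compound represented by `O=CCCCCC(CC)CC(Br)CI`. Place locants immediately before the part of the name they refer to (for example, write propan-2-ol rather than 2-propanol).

8-bromo-6-ethyl-9-iodononanal

The longest carbon chain that includes the –CHO group has 9 carbons, so the parent hydride is nonane.
An aldehyde (terminal –CHO) is the principal characteristic group, giving the suffix -al.
Number the chain so that the aldehyde carbon is C-1 by definition.
This places a bromo group at C-8; an ethyl group at C-6; an iodo group at C-9.
Prefixes are listed alphabetically: bromo, ethyl, iodo.
Assembling the pieces gives 8-bromo-6-ethyl-9-iodononanal.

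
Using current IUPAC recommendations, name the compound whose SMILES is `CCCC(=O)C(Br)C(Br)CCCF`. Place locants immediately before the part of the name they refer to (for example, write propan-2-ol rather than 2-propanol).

Counting along the main chain through the carbonyl gives 9 carbons: the parent is nonane.
A ketone (C=O on an internal carbon) is the principal characteristic group, giving the suffix -one.
The numbering direction is chosen so that numbering from this end puts the carbonyl group at C-4 rather than C-6.
That gives the carbonyl at C-4; bromo groups at C-5 and C-6; a fluoro group at C-9.
Prefixes are listed alphabetically: bromo, fluoro.
Putting it together: 5,6-dibromo-9-fluorononan-4-one.

5,6-dibromo-9-fluorononan-4-one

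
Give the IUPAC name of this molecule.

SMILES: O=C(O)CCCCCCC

octanoic acid

Counting along the main chain through the –COOH group gives 8 carbons: the parent is octane.
A carboxylic acid (terminal –COOH) is the principal characteristic group, giving the suffix -oic acid.
The numbering direction is chosen so that the carboxylic acid carbon is C-1 by definition.
Putting it together: octanoic acid.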